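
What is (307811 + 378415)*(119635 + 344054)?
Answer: 318195447714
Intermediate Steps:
(307811 + 378415)*(119635 + 344054) = 686226*463689 = 318195447714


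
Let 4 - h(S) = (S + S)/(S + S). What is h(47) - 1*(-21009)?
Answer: 21012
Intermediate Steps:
h(S) = 3 (h(S) = 4 - (S + S)/(S + S) = 4 - 2*S/(2*S) = 4 - 2*S*1/(2*S) = 4 - 1*1 = 4 - 1 = 3)
h(47) - 1*(-21009) = 3 - 1*(-21009) = 3 + 21009 = 21012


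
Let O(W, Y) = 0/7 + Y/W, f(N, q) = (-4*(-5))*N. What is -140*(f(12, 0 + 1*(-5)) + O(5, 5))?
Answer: -33740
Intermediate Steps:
f(N, q) = 20*N
O(W, Y) = Y/W (O(W, Y) = 0*(1/7) + Y/W = 0 + Y/W = Y/W)
-140*(f(12, 0 + 1*(-5)) + O(5, 5)) = -140*(20*12 + 5/5) = -140*(240 + 5*(1/5)) = -140*(240 + 1) = -140*241 = -33740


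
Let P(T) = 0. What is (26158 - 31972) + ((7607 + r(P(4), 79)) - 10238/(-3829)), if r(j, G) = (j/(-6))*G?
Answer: 6875635/3829 ≈ 1795.7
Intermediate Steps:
r(j, G) = -G*j/6 (r(j, G) = (j*(-⅙))*G = (-j/6)*G = -G*j/6)
(26158 - 31972) + ((7607 + r(P(4), 79)) - 10238/(-3829)) = (26158 - 31972) + ((7607 - ⅙*79*0) - 10238/(-3829)) = -5814 + ((7607 + 0) - 10238*(-1/3829)) = -5814 + (7607 + 10238/3829) = -5814 + 29137441/3829 = 6875635/3829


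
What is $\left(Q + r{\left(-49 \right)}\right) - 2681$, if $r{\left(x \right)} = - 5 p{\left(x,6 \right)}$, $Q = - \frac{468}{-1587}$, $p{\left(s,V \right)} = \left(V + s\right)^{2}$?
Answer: $- \frac{6308698}{529} \approx -11926.0$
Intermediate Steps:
$Q = \frac{156}{529}$ ($Q = \left(-468\right) \left(- \frac{1}{1587}\right) = \frac{156}{529} \approx 0.2949$)
$r{\left(x \right)} = - 5 \left(6 + x\right)^{2}$
$\left(Q + r{\left(-49 \right)}\right) - 2681 = \left(\frac{156}{529} - 5 \left(6 - 49\right)^{2}\right) - 2681 = \left(\frac{156}{529} - 5 \left(-43\right)^{2}\right) - 2681 = \left(\frac{156}{529} - 9245\right) - 2681 = - \frac{4890449}{529} - 2681 = - \frac{6308698}{529}$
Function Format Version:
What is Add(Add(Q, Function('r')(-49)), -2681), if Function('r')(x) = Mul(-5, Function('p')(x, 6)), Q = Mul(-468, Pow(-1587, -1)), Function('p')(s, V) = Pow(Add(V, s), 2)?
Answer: Rational(-6308698, 529) ≈ -11926.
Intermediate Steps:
Q = Rational(156, 529) (Q = Mul(-468, Rational(-1, 1587)) = Rational(156, 529) ≈ 0.29490)
Function('r')(x) = Mul(-5, Pow(Add(6, x), 2))
Add(Add(Q, Function('r')(-49)), -2681) = Add(Add(Rational(156, 529), Mul(-5, Pow(Add(6, -49), 2))), -2681) = Add(Add(Rational(156, 529), Mul(-5, Pow(-43, 2))), -2681) = Add(Add(Rational(156, 529), Mul(-5, 1849)), -2681) = Add(Add(Rational(156, 529), -9245), -2681) = Add(Rational(-4890449, 529), -2681) = Rational(-6308698, 529)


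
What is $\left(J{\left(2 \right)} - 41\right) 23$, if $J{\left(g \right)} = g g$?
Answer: $-851$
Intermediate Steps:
$J{\left(g \right)} = g^{2}$
$\left(J{\left(2 \right)} - 41\right) 23 = \left(2^{2} - 41\right) 23 = \left(4 - 41\right) 23 = \left(-37\right) 23 = -851$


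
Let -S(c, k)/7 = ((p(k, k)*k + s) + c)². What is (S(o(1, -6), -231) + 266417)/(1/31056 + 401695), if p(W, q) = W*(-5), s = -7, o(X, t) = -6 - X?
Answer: -15476645329764960/12475039921 ≈ -1.2406e+6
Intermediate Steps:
p(W, q) = -5*W
S(c, k) = -7*(-7 + c - 5*k²)² (S(c, k) = -7*(((-5*k)*k - 7) + c)² = -7*((-5*k² - 7) + c)² = -7*((-7 - 5*k²) + c)² = -7*(-7 + c - 5*k²)²)
(S(o(1, -6), -231) + 266417)/(1/31056 + 401695) = (-7*(7 - (-6 - 1*1) + 5*(-231)²)² + 266417)/(1/31056 + 401695) = (-7*(7 - (-6 - 1) + 5*53361)² + 266417)/(1/31056 + 401695) = (-7*(7 - 1*(-7) + 266805)² + 266417)/(12475039921/31056) = (-7*(7 + 7 + 266805)² + 266417)*(31056/12475039921) = (-7*266819² + 266417)*(31056/12475039921) = (-7*71192378761 + 266417)*(31056/12475039921) = (-498346651327 + 266417)*(31056/12475039921) = -498346384910*31056/12475039921 = -15476645329764960/12475039921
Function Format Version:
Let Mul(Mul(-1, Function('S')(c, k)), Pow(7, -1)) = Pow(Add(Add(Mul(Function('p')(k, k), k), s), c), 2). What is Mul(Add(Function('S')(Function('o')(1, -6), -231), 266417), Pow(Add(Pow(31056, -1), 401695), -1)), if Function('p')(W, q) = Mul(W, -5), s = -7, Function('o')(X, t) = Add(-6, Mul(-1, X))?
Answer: Rational(-15476645329764960, 12475039921) ≈ -1.2406e+6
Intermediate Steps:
Function('p')(W, q) = Mul(-5, W)
Function('S')(c, k) = Mul(-7, Pow(Add(-7, c, Mul(-5, Pow(k, 2))), 2)) (Function('S')(c, k) = Mul(-7, Pow(Add(Add(Mul(Mul(-5, k), k), -7), c), 2)) = Mul(-7, Pow(Add(Add(Mul(-5, Pow(k, 2)), -7), c), 2)) = Mul(-7, Pow(Add(Add(-7, Mul(-5, Pow(k, 2))), c), 2)) = Mul(-7, Pow(Add(-7, c, Mul(-5, Pow(k, 2))), 2)))
Mul(Add(Function('S')(Function('o')(1, -6), -231), 266417), Pow(Add(Pow(31056, -1), 401695), -1)) = Mul(Add(Mul(-7, Pow(Add(7, Mul(-1, Add(-6, Mul(-1, 1))), Mul(5, Pow(-231, 2))), 2)), 266417), Pow(Add(Pow(31056, -1), 401695), -1)) = Mul(Add(Mul(-7, Pow(Add(7, Mul(-1, Add(-6, -1)), Mul(5, 53361)), 2)), 266417), Pow(Add(Rational(1, 31056), 401695), -1)) = Mul(Add(Mul(-7, Pow(Add(7, Mul(-1, -7), 266805), 2)), 266417), Pow(Rational(12475039921, 31056), -1)) = Mul(Add(Mul(-7, Pow(Add(7, 7, 266805), 2)), 266417), Rational(31056, 12475039921)) = Mul(Add(Mul(-7, Pow(266819, 2)), 266417), Rational(31056, 12475039921)) = Mul(Add(Mul(-7, 71192378761), 266417), Rational(31056, 12475039921)) = Mul(Add(-498346651327, 266417), Rational(31056, 12475039921)) = Mul(-498346384910, Rational(31056, 12475039921)) = Rational(-15476645329764960, 12475039921)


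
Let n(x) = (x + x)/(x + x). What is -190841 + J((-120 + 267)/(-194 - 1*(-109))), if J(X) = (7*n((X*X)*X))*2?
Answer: -190827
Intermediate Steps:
n(x) = 1 (n(x) = (2*x)/((2*x)) = (2*x)*(1/(2*x)) = 1)
J(X) = 14 (J(X) = (7*1)*2 = 7*2 = 14)
-190841 + J((-120 + 267)/(-194 - 1*(-109))) = -190841 + 14 = -190827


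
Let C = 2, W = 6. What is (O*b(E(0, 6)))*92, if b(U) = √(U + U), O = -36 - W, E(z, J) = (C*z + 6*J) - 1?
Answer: -3864*√70 ≈ -32329.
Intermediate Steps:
E(z, J) = -1 + 2*z + 6*J (E(z, J) = (2*z + 6*J) - 1 = -1 + 2*z + 6*J)
O = -42 (O = -36 - 1*6 = -36 - 6 = -42)
b(U) = √2*√U (b(U) = √(2*U) = √2*√U)
(O*b(E(0, 6)))*92 = -42*√2*√(-1 + 2*0 + 6*6)*92 = -42*√2*√(-1 + 0 + 36)*92 = -42*√2*√35*92 = -42*√70*92 = -3864*√70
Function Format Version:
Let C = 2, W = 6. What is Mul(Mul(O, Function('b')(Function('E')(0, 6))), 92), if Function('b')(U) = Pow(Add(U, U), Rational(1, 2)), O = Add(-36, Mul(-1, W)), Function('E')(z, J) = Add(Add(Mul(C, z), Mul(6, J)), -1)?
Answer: Mul(-3864, Pow(70, Rational(1, 2))) ≈ -32329.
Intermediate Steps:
Function('E')(z, J) = Add(-1, Mul(2, z), Mul(6, J)) (Function('E')(z, J) = Add(Add(Mul(2, z), Mul(6, J)), -1) = Add(-1, Mul(2, z), Mul(6, J)))
O = -42 (O = Add(-36, Mul(-1, 6)) = Add(-36, -6) = -42)
Function('b')(U) = Mul(Pow(2, Rational(1, 2)), Pow(U, Rational(1, 2))) (Function('b')(U) = Pow(Mul(2, U), Rational(1, 2)) = Mul(Pow(2, Rational(1, 2)), Pow(U, Rational(1, 2))))
Mul(Mul(O, Function('b')(Function('E')(0, 6))), 92) = Mul(Mul(-42, Mul(Pow(2, Rational(1, 2)), Pow(Add(-1, Mul(2, 0), Mul(6, 6)), Rational(1, 2)))), 92) = Mul(Mul(-42, Mul(Pow(2, Rational(1, 2)), Pow(Add(-1, 0, 36), Rational(1, 2)))), 92) = Mul(Mul(-42, Mul(Pow(2, Rational(1, 2)), Pow(35, Rational(1, 2)))), 92) = Mul(Mul(-42, Pow(70, Rational(1, 2))), 92) = Mul(-3864, Pow(70, Rational(1, 2)))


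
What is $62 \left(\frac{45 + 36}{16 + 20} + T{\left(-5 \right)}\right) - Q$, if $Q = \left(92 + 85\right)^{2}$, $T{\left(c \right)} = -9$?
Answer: $- \frac{63495}{2} \approx -31748.0$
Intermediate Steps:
$Q = 31329$ ($Q = 177^{2} = 31329$)
$62 \left(\frac{45 + 36}{16 + 20} + T{\left(-5 \right)}\right) - Q = 62 \left(\frac{45 + 36}{16 + 20} - 9\right) - 31329 = 62 \left(\frac{81}{36} - 9\right) - 31329 = 62 \left(81 \cdot \frac{1}{36} - 9\right) - 31329 = 62 \left(\frac{9}{4} - 9\right) - 31329 = 62 \left(- \frac{27}{4}\right) - 31329 = - \frac{837}{2} - 31329 = - \frac{63495}{2}$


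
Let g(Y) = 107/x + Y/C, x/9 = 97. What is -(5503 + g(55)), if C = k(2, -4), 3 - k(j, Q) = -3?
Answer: -9624457/1746 ≈ -5512.3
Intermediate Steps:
x = 873 (x = 9*97 = 873)
k(j, Q) = 6 (k(j, Q) = 3 - 1*(-3) = 3 + 3 = 6)
C = 6
g(Y) = 107/873 + Y/6
-(5503 + g(55)) = -(5503 + (107/873 + (1/6)*55)) = -(5503 + (107/873 + 55/6)) = -(5503 + 16219/1746) = -1*9624457/1746 = -9624457/1746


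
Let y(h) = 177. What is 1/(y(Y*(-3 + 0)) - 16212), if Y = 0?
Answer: -1/16035 ≈ -6.2364e-5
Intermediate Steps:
1/(y(Y*(-3 + 0)) - 16212) = 1/(177 - 16212) = 1/(-16035) = -1/16035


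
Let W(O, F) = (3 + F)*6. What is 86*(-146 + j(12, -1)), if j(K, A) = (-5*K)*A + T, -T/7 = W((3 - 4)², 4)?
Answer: -32680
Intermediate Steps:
W(O, F) = 18 + 6*F
T = -294 (T = -7*(18 + 6*4) = -7*(18 + 24) = -7*42 = -294)
j(K, A) = -294 - 5*A*K (j(K, A) = (-5*K)*A - 294 = -5*A*K - 294 = -294 - 5*A*K)
86*(-146 + j(12, -1)) = 86*(-146 + (-294 - 5*(-1)*12)) = 86*(-146 + (-294 + 60)) = 86*(-146 - 234) = 86*(-380) = -32680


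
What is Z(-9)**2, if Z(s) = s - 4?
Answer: 169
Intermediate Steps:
Z(s) = -4 + s
Z(-9)**2 = (-4 - 9)**2 = (-13)**2 = 169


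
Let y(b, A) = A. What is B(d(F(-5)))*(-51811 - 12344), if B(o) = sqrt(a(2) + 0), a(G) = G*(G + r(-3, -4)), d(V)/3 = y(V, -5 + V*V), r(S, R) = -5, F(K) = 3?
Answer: -64155*I*sqrt(6) ≈ -1.5715e+5*I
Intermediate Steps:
d(V) = -15 + 3*V**2 (d(V) = 3*(-5 + V*V) = 3*(-5 + V**2) = -15 + 3*V**2)
a(G) = G*(-5 + G) (a(G) = G*(G - 5) = G*(-5 + G))
B(o) = I*sqrt(6) (B(o) = sqrt(2*(-5 + 2) + 0) = sqrt(2*(-3) + 0) = sqrt(-6 + 0) = sqrt(-6) = I*sqrt(6))
B(d(F(-5)))*(-51811 - 12344) = (I*sqrt(6))*(-51811 - 12344) = (I*sqrt(6))*(-64155) = -64155*I*sqrt(6)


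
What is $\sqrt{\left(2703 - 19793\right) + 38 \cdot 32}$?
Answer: $i \sqrt{15874} \approx 125.99 i$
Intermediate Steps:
$\sqrt{\left(2703 - 19793\right) + 38 \cdot 32} = \sqrt{-17090 + 1216} = \sqrt{-15874} = i \sqrt{15874}$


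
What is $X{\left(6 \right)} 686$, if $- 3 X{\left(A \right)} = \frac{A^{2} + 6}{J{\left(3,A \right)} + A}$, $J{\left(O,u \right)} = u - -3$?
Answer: $- \frac{9604}{15} \approx -640.27$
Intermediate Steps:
$J{\left(O,u \right)} = 3 + u$ ($J{\left(O,u \right)} = u + 3 = 3 + u$)
$X{\left(A \right)} = - \frac{6 + A^{2}}{3 \left(3 + 2 A\right)}$ ($X{\left(A \right)} = - \frac{\left(A^{2} + 6\right) \frac{1}{\left(3 + A\right) + A}}{3} = - \frac{\left(6 + A^{2}\right) \frac{1}{3 + 2 A}}{3} = - \frac{\frac{1}{3 + 2 A} \left(6 + A^{2}\right)}{3} = - \frac{6 + A^{2}}{3 \left(3 + 2 A\right)}$)
$X{\left(6 \right)} 686 = \frac{-6 - 6^{2}}{3 \left(3 + 2 \cdot 6\right)} 686 = \frac{-6 - 36}{3 \left(3 + 12\right)} 686 = \frac{-6 - 36}{3 \cdot 15} \cdot 686 = \frac{1}{3} \cdot \frac{1}{15} \left(-42\right) 686 = \left(- \frac{14}{15}\right) 686 = - \frac{9604}{15}$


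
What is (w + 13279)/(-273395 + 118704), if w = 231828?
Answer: -245107/154691 ≈ -1.5845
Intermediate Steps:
(w + 13279)/(-273395 + 118704) = (231828 + 13279)/(-273395 + 118704) = 245107/(-154691) = 245107*(-1/154691) = -245107/154691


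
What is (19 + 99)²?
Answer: 13924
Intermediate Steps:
(19 + 99)² = 118² = 13924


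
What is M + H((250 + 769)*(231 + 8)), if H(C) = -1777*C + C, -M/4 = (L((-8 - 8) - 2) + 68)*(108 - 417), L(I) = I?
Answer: -432467016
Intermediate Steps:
M = 61800 (M = -4*(((-8 - 8) - 2) + 68)*(108 - 417) = -4*((-16 - 2) + 68)*(-309) = -4*(-18 + 68)*(-309) = -200*(-309) = -4*(-15450) = 61800)
H(C) = -1776*C
M + H((250 + 769)*(231 + 8)) = 61800 - 1776*(250 + 769)*(231 + 8) = 61800 - 1809744*239 = 61800 - 1776*243541 = 61800 - 432528816 = -432467016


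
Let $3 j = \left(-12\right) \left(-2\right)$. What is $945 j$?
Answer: $7560$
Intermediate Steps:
$j = 8$ ($j = \frac{\left(-12\right) \left(-2\right)}{3} = \frac{1}{3} \cdot 24 = 8$)
$945 j = 945 \cdot 8 = 7560$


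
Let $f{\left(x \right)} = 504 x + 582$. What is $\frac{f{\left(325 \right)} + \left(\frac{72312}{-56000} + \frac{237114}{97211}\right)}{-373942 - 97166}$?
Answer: $- \frac{37286317107257}{106859386172000} \approx -0.34893$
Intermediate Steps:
$f{\left(x \right)} = 582 + 504 x$
$\frac{f{\left(325 \right)} + \left(\frac{72312}{-56000} + \frac{237114}{97211}\right)}{-373942 - 97166} = \frac{\left(582 + 504 \cdot 325\right) + \left(\frac{72312}{-56000} + \frac{237114}{97211}\right)}{-373942 - 97166} = \frac{\left(582 + 163800\right) + \left(72312 \left(- \frac{1}{56000}\right) + 237114 \cdot \frac{1}{97211}\right)}{-471108} = \left(164382 + \left(- \frac{9039}{7000} + \frac{237114}{97211}\right)\right) \left(- \frac{1}{471108}\right) = \left(164382 + \frac{781107771}{680477000}\right) \left(- \frac{1}{471108}\right) = \frac{111858951321771}{680477000} \left(- \frac{1}{471108}\right) = - \frac{37286317107257}{106859386172000}$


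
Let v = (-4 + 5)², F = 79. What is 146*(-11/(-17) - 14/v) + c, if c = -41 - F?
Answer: -35182/17 ≈ -2069.5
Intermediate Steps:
v = 1 (v = 1² = 1)
c = -120 (c = -41 - 1*79 = -41 - 79 = -120)
146*(-11/(-17) - 14/v) + c = 146*(-11/(-17) - 14/1) - 120 = 146*(-11*(-1/17) - 14*1) - 120 = 146*(11/17 - 14) - 120 = 146*(-227/17) - 120 = -33142/17 - 120 = -35182/17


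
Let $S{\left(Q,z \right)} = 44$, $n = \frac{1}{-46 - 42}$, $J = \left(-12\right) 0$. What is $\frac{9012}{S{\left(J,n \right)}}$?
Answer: $\frac{2253}{11} \approx 204.82$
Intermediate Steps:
$J = 0$
$n = - \frac{1}{88}$ ($n = \frac{1}{-88} = - \frac{1}{88} \approx -0.011364$)
$\frac{9012}{S{\left(J,n \right)}} = \frac{9012}{44} = 9012 \cdot \frac{1}{44} = \frac{2253}{11}$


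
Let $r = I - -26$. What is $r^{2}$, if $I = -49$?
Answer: $529$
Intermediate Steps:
$r = -23$ ($r = -49 - -26 = -49 + 26 = -23$)
$r^{2} = \left(-23\right)^{2} = 529$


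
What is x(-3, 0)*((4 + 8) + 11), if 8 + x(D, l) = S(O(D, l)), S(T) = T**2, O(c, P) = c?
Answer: 23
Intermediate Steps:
x(D, l) = -8 + D**2
x(-3, 0)*((4 + 8) + 11) = (-8 + (-3)**2)*((4 + 8) + 11) = (-8 + 9)*(12 + 11) = 1*23 = 23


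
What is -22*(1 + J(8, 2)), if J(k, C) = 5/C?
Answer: -77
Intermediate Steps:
-22*(1 + J(8, 2)) = -22*(1 + 5/2) = -22*7/2 = -77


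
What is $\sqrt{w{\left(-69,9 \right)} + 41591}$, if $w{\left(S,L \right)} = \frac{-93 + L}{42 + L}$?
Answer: $\frac{\sqrt{12019323}}{17} \approx 203.93$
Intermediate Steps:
$w{\left(S,L \right)} = \frac{-93 + L}{42 + L}$
$\sqrt{w{\left(-69,9 \right)} + 41591} = \sqrt{\frac{-93 + 9}{42 + 9} + 41591} = \sqrt{\frac{1}{51} \left(-84\right) + 41591} = \sqrt{- \frac{28}{17} + 41591} = \sqrt{\frac{707019}{17}} = \frac{\sqrt{12019323}}{17}$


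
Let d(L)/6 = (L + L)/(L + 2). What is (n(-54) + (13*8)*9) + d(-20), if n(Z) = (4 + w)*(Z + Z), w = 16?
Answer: -3632/3 ≈ -1210.7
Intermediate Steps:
n(Z) = 40*Z (n(Z) = (4 + 16)*(Z + Z) = 20*(2*Z) = 40*Z)
d(L) = 12*L/(2 + L) (d(L) = 6*((L + L)/(L + 2)) = 6*((2*L)/(2 + L)) = 6*(2*L/(2 + L)) = 12*L/(2 + L))
(n(-54) + (13*8)*9) + d(-20) = (40*(-54) + (13*8)*9) + 12*(-20)/(2 - 20) = (-2160 + 104*9) + 12*(-20)/(-18) = (-2160 + 936) + 12*(-20)*(-1/18) = -1224 + 40/3 = -3632/3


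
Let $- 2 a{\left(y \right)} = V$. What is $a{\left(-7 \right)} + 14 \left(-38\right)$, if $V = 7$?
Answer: $- \frac{1071}{2} \approx -535.5$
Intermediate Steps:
$a{\left(y \right)} = - \frac{7}{2}$ ($a{\left(y \right)} = \left(- \frac{1}{2}\right) 7 = - \frac{7}{2}$)
$a{\left(-7 \right)} + 14 \left(-38\right) = - \frac{7}{2} + 14 \left(-38\right) = - \frac{7}{2} - 532 = - \frac{1071}{2}$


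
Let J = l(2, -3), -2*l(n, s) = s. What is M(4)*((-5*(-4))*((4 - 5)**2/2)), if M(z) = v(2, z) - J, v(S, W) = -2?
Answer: -35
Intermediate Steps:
l(n, s) = -s/2
J = 3/2 (J = -1/2*(-3) = 3/2 ≈ 1.5000)
M(z) = -7/2 (M(z) = -2 - 1*3/2 = -2 - 3/2 = -7/2)
M(4)*((-5*(-4))*((4 - 5)**2/2)) = -7*(-5*(-4))*(4 - 5)**2/2/2 = -70*(-1)**2*(1/2) = -70*1*(1/2) = -70/2 = -7/2*10 = -35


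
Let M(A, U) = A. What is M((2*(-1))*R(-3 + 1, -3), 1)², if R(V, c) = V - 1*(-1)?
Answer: 4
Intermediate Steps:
R(V, c) = 1 + V (R(V, c) = V + 1 = 1 + V)
M((2*(-1))*R(-3 + 1, -3), 1)² = ((2*(-1))*(1 + (-3 + 1)))² = (-2*(1 - 2))² = (-2*(-1))² = 2² = 4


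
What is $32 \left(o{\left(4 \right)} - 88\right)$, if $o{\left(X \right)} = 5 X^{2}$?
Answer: $-256$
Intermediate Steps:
$32 \left(o{\left(4 \right)} - 88\right) = 32 \left(5 \cdot 4^{2} - 88\right) = 32 \left(5 \cdot 16 - 88\right) = 32 \left(80 - 88\right) = 32 \left(-8\right) = -256$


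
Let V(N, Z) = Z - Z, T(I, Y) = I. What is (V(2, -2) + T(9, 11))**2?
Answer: 81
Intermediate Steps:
V(N, Z) = 0
(V(2, -2) + T(9, 11))**2 = (0 + 9)**2 = 9**2 = 81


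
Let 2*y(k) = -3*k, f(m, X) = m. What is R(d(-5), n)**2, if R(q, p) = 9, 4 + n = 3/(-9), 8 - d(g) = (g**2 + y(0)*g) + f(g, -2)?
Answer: 81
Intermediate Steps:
y(k) = -3*k/2 (y(k) = (-3*k)/2 = -3*k/2)
d(g) = 8 - g - g**2 (d(g) = 8 - ((g**2 + (-3/2*0)*g) + g) = 8 - ((g**2 + 0*g) + g) = 8 - ((g**2 + 0) + g) = 8 - (g**2 + g) = 8 - (g + g**2) = 8 + (-g - g**2) = 8 - g - g**2)
n = -13/3 (n = -4 + 3/(-9) = -4 + 3*(-1/9) = -4 - 1/3 = -13/3 ≈ -4.3333)
R(d(-5), n)**2 = 9**2 = 81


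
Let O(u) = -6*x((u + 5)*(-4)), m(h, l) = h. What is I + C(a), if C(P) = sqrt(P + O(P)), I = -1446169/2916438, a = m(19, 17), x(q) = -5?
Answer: 18968897/2916438 ≈ 6.5041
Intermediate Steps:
O(u) = 30 (O(u) = -6*(-5) = 30)
a = 19
I = -1446169/2916438 (I = -1446169*1/2916438 = -1446169/2916438 ≈ -0.49587)
C(P) = sqrt(30 + P) (C(P) = sqrt(P + 30) = sqrt(30 + P))
I + C(a) = -1446169/2916438 + sqrt(30 + 19) = -1446169/2916438 + sqrt(49) = -1446169/2916438 + 7 = 18968897/2916438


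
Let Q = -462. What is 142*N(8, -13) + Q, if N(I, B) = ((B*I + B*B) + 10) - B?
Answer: 12034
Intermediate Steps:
N(I, B) = 10 + B² - B + B*I (N(I, B) = ((B*I + B²) + 10) - B = ((B² + B*I) + 10) - B = (10 + B² + B*I) - B = 10 + B² - B + B*I)
142*N(8, -13) + Q = 142*(10 + (-13)² - 1*(-13) - 13*8) - 462 = 142*(10 + 169 + 13 - 104) - 462 = 142*88 - 462 = 12496 - 462 = 12034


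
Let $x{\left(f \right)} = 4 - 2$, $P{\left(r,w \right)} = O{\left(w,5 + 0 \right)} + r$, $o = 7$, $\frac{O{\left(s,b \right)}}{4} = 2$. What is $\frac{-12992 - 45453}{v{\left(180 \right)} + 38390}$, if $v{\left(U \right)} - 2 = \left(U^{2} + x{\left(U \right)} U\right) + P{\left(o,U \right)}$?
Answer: $- \frac{58445}{71167} \approx -0.82124$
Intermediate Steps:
$O{\left(s,b \right)} = 8$ ($O{\left(s,b \right)} = 4 \cdot 2 = 8$)
$P{\left(r,w \right)} = 8 + r$
$x{\left(f \right)} = 2$ ($x{\left(f \right)} = 4 - 2 = 2$)
$v{\left(U \right)} = 17 + U^{2} + 2 U$ ($v{\left(U \right)} = 2 + \left(\left(U^{2} + 2 U\right) + \left(8 + 7\right)\right) = 2 + \left(\left(U^{2} + 2 U\right) + 15\right) = 2 + \left(15 + U^{2} + 2 U\right) = 17 + U^{2} + 2 U$)
$\frac{-12992 - 45453}{v{\left(180 \right)} + 38390} = \frac{-12992 - 45453}{\left(17 + 180^{2} + 2 \cdot 180\right) + 38390} = - \frac{58445}{\left(17 + 32400 + 360\right) + 38390} = - \frac{58445}{32777 + 38390} = - \frac{58445}{71167}$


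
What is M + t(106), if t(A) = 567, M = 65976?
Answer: 66543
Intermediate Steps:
M + t(106) = 65976 + 567 = 66543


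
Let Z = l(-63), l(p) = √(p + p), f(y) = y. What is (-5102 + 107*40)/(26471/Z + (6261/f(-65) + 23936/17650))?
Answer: 129458595907613700/9237629939805542311 - 859170887970378750*I*√14/9237629939805542311 ≈ 0.014014 - 0.348*I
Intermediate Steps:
l(p) = √2*√p (l(p) = √(2*p) = √2*√p)
Z = 3*I*√14 (Z = √2*√(-63) = √2*(3*I*√7) = 3*I*√14 ≈ 11.225*I)
(-5102 + 107*40)/(26471/Z + (6261/f(-65) + 23936/17650)) = (-5102 + 107*40)/(26471/((3*I*√14)) + (6261/(-65) + 23936/17650)) = (-5102 + 4280)/(26471*(-I*√14/42) + (6261*(-1/65) + 23936*(1/17650))) = -822/(-26471*I*√14/42 + (-6261/65 + 11968/8825)) = -822/(-26471*I*√14/42 - 10895081/114725) = -822/(-10895081/114725 - 26471*I*√14/42)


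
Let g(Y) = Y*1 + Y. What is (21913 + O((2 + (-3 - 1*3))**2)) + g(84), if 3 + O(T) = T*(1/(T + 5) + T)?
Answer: 469030/21 ≈ 22335.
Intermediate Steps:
g(Y) = 2*Y (g(Y) = Y + Y = 2*Y)
O(T) = -3 + T*(T + 1/(5 + T)) (O(T) = -3 + T*(1/(T + 5) + T) = -3 + T*(1/(5 + T) + T) = -3 + T*(T + 1/(5 + T)))
(21913 + O((2 + (-3 - 1*3))**2)) + g(84) = (21913 + (-15 + ((2 + (-3 - 1*3))**2)**3 - 2*(2 + (-3 - 1*3))**2 + 5*((2 + (-3 - 1*3))**2)**2)/(5 + (2 + (-3 - 1*3))**2)) + 2*84 = (21913 + (-15 + ((2 + (-3 - 3))**2)**3 - 2*(2 + (-3 - 3))**2 + 5*((2 + (-3 - 3))**2)**2)/(5 + (2 + (-3 - 3))**2)) + 168 = (21913 + (-15 + ((2 - 6)**2)**3 - 2*(2 - 6)**2 + 5*((2 - 6)**2)**2)/(5 + (2 - 6)**2)) + 168 = (21913 + (-15 + ((-4)**2)**3 - 2*(-4)**2 + 5*((-4)**2)**2)/(5 + (-4)**2)) + 168 = (21913 + (-15 + 16**3 - 2*16 + 5*16**2)/(5 + 16)) + 168 = (21913 + (-15 + 4096 - 32 + 5*256)/21) + 168 = (21913 + (-15 + 4096 - 32 + 1280)/21) + 168 = (21913 + (1/21)*5329) + 168 = (21913 + 5329/21) + 168 = 465502/21 + 168 = 469030/21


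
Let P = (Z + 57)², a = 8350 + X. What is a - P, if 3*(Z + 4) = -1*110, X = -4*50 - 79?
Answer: 70238/9 ≈ 7804.2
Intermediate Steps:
X = -279 (X = -200 - 79 = -279)
a = 8071 (a = 8350 - 279 = 8071)
Z = -122/3 (Z = -4 + (-1*110)/3 = -4 + (⅓)*(-110) = -4 - 110/3 = -122/3 ≈ -40.667)
P = 2401/9 (P = (-122/3 + 57)² = (49/3)² = 2401/9 ≈ 266.78)
a - P = 8071 - 1*2401/9 = 8071 - 2401/9 = 70238/9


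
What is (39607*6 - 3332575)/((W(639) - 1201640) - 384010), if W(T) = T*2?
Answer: 3094933/1584372 ≈ 1.9534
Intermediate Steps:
W(T) = 2*T
(39607*6 - 3332575)/((W(639) - 1201640) - 384010) = (39607*6 - 3332575)/((2*639 - 1201640) - 384010) = (237642 - 3332575)/((1278 - 1201640) - 384010) = -3094933/(-1200362 - 384010) = -3094933/(-1584372) = -3094933*(-1/1584372) = 3094933/1584372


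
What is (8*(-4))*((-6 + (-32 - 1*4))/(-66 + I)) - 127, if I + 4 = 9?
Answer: -9091/61 ≈ -149.03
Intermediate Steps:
I = 5 (I = -4 + 9 = 5)
(8*(-4))*((-6 + (-32 - 1*4))/(-66 + I)) - 127 = (8*(-4))*((-6 + (-32 - 1*4))/(-66 + 5)) - 127 = -32*(-6 + (-32 - 4))/(-61) - 127 = -32*(-6 - 36)*(-1)/61 - 127 = -(-1344)*(-1)/61 - 127 = -32*42/61 - 127 = -1344/61 - 127 = -9091/61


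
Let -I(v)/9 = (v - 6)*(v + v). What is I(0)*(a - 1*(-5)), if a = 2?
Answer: 0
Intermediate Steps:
I(v) = -18*v*(-6 + v) (I(v) = -9*(v - 6)*(v + v) = -9*(-6 + v)*2*v = -18*v*(-6 + v))
I(0)*(a - 1*(-5)) = (18*0*(6 - 1*0))*(2 - 1*(-5)) = (18*0*(6 + 0))*(2 + 5) = (18*0*6)*7 = 0*7 = 0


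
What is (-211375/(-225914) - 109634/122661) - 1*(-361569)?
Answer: 1431340119792575/3958691022 ≈ 3.6157e+5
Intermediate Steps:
(-211375/(-225914) - 109634/122661) - 1*(-361569) = (-211375*(-1/225914) - 109634*1/122661) + 361569 = (211375/225914 - 15662/17523) + 361569 = 165659057/3958691022 + 361569 = 1431340119792575/3958691022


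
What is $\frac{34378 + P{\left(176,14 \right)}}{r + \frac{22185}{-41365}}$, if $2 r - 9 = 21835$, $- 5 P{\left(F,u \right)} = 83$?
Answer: $\frac{1421359311}{451766345} \approx 3.1462$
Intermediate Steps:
$P{\left(F,u \right)} = - \frac{83}{5}$ ($P{\left(F,u \right)} = \left(- \frac{1}{5}\right) 83 = - \frac{83}{5}$)
$r = 10922$ ($r = \frac{9}{2} + \frac{1}{2} \cdot 21835 = \frac{9}{2} + \frac{21835}{2} = 10922$)
$\frac{34378 + P{\left(176,14 \right)}}{r + \frac{22185}{-41365}} = \frac{34378 - \frac{83}{5}}{10922 + \frac{22185}{-41365}} = \frac{171807}{5 \left(10922 + 22185 \left(- \frac{1}{41365}\right)\right)} = \frac{171807}{5 \left(10922 - \frac{4437}{8273}\right)} = \frac{171807}{5 \cdot \frac{90353269}{8273}} = \frac{171807}{5} \cdot \frac{8273}{90353269} = \frac{1421359311}{451766345}$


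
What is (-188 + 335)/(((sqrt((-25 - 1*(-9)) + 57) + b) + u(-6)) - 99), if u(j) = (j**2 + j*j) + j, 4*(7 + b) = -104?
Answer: -9702/4315 - 147*sqrt(41)/4315 ≈ -2.4666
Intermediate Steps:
b = -33 (b = -7 + (1/4)*(-104) = -7 - 26 = -33)
u(j) = j + 2*j**2 (u(j) = (j**2 + j**2) + j = 2*j**2 + j = j + 2*j**2)
(-188 + 335)/(((sqrt((-25 - 1*(-9)) + 57) + b) + u(-6)) - 99) = (-188 + 335)/(((sqrt((-25 - 1*(-9)) + 57) - 33) - 6*(1 + 2*(-6))) - 99) = 147/(((sqrt((-25 + 9) + 57) - 33) - 6*(1 - 12)) - 99) = 147/(((sqrt(-16 + 57) - 33) - 6*(-11)) - 99) = 147/(((sqrt(41) - 33) + 66) - 99) = 147/(((-33 + sqrt(41)) + 66) - 99) = 147/((33 + sqrt(41)) - 99) = 147/(-66 + sqrt(41))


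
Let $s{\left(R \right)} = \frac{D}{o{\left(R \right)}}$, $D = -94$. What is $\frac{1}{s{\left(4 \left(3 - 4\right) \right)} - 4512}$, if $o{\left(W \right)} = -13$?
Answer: $- \frac{13}{58562} \approx -0.00022199$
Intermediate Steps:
$s{\left(R \right)} = \frac{94}{13}$ ($s{\left(R \right)} = - \frac{94}{-13} = \left(-94\right) \left(- \frac{1}{13}\right) = \frac{94}{13}$)
$\frac{1}{s{\left(4 \left(3 - 4\right) \right)} - 4512} = \frac{1}{\frac{94}{13} - 4512} = \frac{1}{- \frac{58562}{13}} = - \frac{13}{58562}$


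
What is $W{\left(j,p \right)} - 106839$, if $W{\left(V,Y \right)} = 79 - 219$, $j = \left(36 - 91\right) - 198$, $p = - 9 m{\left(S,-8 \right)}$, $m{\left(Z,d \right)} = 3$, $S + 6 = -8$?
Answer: $-106979$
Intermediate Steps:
$S = -14$ ($S = -6 - 8 = -14$)
$p = -27$ ($p = \left(-9\right) 3 = -27$)
$j = -253$ ($j = -55 - 198 = -253$)
$W{\left(V,Y \right)} = -140$ ($W{\left(V,Y \right)} = 79 - 219 = -140$)
$W{\left(j,p \right)} - 106839 = -140 - 106839 = -106979$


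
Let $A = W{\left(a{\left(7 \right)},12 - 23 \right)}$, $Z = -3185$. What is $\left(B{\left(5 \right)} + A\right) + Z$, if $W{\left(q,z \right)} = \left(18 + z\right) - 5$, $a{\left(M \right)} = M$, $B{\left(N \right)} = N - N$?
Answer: $-3183$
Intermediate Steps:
$B{\left(N \right)} = 0$
$W{\left(q,z \right)} = 13 + z$
$A = 2$ ($A = 13 + \left(12 - 23\right) = 13 - 11 = 2$)
$\left(B{\left(5 \right)} + A\right) + Z = \left(0 + 2\right) - 3185 = 2 - 3185 = -3183$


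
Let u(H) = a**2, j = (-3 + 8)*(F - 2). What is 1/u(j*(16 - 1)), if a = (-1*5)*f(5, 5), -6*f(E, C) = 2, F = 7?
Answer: 9/25 ≈ 0.36000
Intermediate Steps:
f(E, C) = -1/3 (f(E, C) = -1/6*2 = -1/3)
j = 25 (j = (-3 + 8)*(7 - 2) = 5*5 = 25)
a = 5/3 (a = -1*5*(-1/3) = -5*(-1/3) = 5/3 ≈ 1.6667)
u(H) = 25/9 (u(H) = (5/3)**2 = 25/9)
1/u(j*(16 - 1)) = 1/(25/9) = 9/25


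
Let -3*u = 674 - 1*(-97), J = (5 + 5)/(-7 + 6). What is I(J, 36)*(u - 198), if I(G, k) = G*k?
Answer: 163800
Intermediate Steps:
J = -10 (J = 10/(-1) = 10*(-1) = -10)
u = -257 (u = -(674 - 1*(-97))/3 = -(674 + 97)/3 = -⅓*771 = -257)
I(J, 36)*(u - 198) = (-10*36)*(-257 - 198) = -360*(-455) = 163800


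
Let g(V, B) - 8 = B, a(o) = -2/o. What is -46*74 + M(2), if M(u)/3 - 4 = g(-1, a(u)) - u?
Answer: -3377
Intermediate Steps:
g(V, B) = 8 + B
M(u) = 36 - 6/u - 3*u (M(u) = 12 + 3*((8 - 2/u) - u) = 12 + 3*(8 - u - 2/u) = 12 + (24 - 6/u - 3*u) = 36 - 6/u - 3*u)
-46*74 + M(2) = -46*74 + (36 - 6/2 - 3*2) = -3404 + (36 - 6*1/2 - 6) = -3404 + (36 - 3 - 6) = -3404 + 27 = -3377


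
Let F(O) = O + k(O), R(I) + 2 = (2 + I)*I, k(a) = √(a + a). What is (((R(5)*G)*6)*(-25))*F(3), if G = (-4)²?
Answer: -237600 - 79200*√6 ≈ -4.3160e+5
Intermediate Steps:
k(a) = √2*√a (k(a) = √(2*a) = √2*√a)
R(I) = -2 + I*(2 + I) (R(I) = -2 + (2 + I)*I = -2 + I*(2 + I))
G = 16
F(O) = O + √2*√O
(((R(5)*G)*6)*(-25))*F(3) = ((((-2 + 5² + 2*5)*16)*6)*(-25))*(3 + √2*√3) = ((((-2 + 25 + 10)*16)*6)*(-25))*(3 + √6) = (((33*16)*6)*(-25))*(3 + √6) = ((528*6)*(-25))*(3 + √6) = (3168*(-25))*(3 + √6) = -79200*(3 + √6) = -237600 - 79200*√6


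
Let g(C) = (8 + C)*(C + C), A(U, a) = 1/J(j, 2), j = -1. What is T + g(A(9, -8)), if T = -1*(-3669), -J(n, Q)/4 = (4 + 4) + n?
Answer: 1438025/392 ≈ 3668.4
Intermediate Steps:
J(n, Q) = -32 - 4*n (J(n, Q) = -4*((4 + 4) + n) = -4*(8 + n) = -32 - 4*n)
A(U, a) = -1/28 (A(U, a) = 1/(-32 - 4*(-1)) = 1/(-32 + 4) = 1/(-28) = -1/28)
g(C) = 2*C*(8 + C) (g(C) = (8 + C)*(2*C) = 2*C*(8 + C))
T = 3669
T + g(A(9, -8)) = 3669 + 2*(-1/28)*(8 - 1/28) = 3669 + 2*(-1/28)*(223/28) = 3669 - 223/392 = 1438025/392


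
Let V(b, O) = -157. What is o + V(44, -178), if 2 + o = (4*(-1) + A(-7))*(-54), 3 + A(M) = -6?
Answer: 543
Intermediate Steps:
A(M) = -9 (A(M) = -3 - 6 = -9)
o = 700 (o = -2 + (4*(-1) - 9)*(-54) = -2 + (-4 - 9)*(-54) = -2 - 13*(-54) = -2 + 702 = 700)
o + V(44, -178) = 700 - 157 = 543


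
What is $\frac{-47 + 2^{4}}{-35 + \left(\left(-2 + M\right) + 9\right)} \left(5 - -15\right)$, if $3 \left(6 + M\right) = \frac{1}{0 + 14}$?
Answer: $\frac{26040}{1427} \approx 18.248$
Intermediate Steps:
$M = - \frac{251}{42}$ ($M = -6 + \frac{1}{3 \left(0 + 14\right)} = -6 + \frac{1}{3 \cdot 14} = -6 + \frac{1}{3} \cdot \frac{1}{14} = -6 + \frac{1}{42} = - \frac{251}{42} \approx -5.9762$)
$\frac{-47 + 2^{4}}{-35 + \left(\left(-2 + M\right) + 9\right)} \left(5 - -15\right) = \frac{-47 + 2^{4}}{-35 + \left(\left(-2 - \frac{251}{42}\right) + 9\right)} \left(5 - -15\right) = \frac{-47 + 16}{-35 + \left(- \frac{335}{42} + 9\right)} \left(5 + 15\right) = - \frac{31}{-35 + \frac{43}{42}} \cdot 20 = - \frac{31}{- \frac{1427}{42}} \cdot 20 = \left(-31\right) \left(- \frac{42}{1427}\right) 20 = \frac{1302}{1427} \cdot 20 = \frac{26040}{1427}$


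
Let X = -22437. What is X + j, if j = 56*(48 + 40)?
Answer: -17509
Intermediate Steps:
j = 4928 (j = 56*88 = 4928)
X + j = -22437 + 4928 = -17509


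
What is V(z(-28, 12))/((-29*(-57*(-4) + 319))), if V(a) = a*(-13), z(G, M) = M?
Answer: 156/15863 ≈ 0.0098342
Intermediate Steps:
V(a) = -13*a
V(z(-28, 12))/((-29*(-57*(-4) + 319))) = (-13*12)/((-29*(-57*(-4) + 319))) = -156*(-1/(29*(228 + 319))) = -156/((-29*547)) = -156/(-15863) = -156*(-1/15863) = 156/15863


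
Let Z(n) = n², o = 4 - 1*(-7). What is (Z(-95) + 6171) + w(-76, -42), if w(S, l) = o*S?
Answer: 14360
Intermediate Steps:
o = 11 (o = 4 + 7 = 11)
w(S, l) = 11*S
(Z(-95) + 6171) + w(-76, -42) = ((-95)² + 6171) + 11*(-76) = (9025 + 6171) - 836 = 15196 - 836 = 14360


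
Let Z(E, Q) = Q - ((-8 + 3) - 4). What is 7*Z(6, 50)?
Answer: 413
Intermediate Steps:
Z(E, Q) = 9 + Q (Z(E, Q) = Q - (-5 - 4) = Q - 1*(-9) = Q + 9 = 9 + Q)
7*Z(6, 50) = 7*(9 + 50) = 7*59 = 413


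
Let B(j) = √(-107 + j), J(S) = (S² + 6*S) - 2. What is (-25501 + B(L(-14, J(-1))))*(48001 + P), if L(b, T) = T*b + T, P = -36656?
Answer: -289308845 + 45380*I ≈ -2.8931e+8 + 45380.0*I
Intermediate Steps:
J(S) = -2 + S² + 6*S
L(b, T) = T + T*b
(-25501 + B(L(-14, J(-1))))*(48001 + P) = (-25501 + √(-107 + (-2 + (-1)² + 6*(-1))*(1 - 14)))*(48001 - 36656) = (-25501 + √(-107 + (-2 + 1 - 6)*(-13)))*11345 = (-25501 + √(-107 - 7*(-13)))*11345 = (-25501 + √(-107 + 91))*11345 = (-25501 + √(-16))*11345 = (-25501 + 4*I)*11345 = -289308845 + 45380*I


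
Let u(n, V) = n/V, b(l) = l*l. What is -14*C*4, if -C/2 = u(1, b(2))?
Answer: 28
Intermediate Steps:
b(l) = l²
C = -½ (C = -2/(2²) = -2/4 = -2*¼ = -½ ≈ -0.50000)
-14*C*4 = -14*(-½)*4 = 7*4 = 28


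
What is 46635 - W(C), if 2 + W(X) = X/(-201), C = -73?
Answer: 9373964/201 ≈ 46637.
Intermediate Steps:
W(X) = -2 - X/201 (W(X) = -2 + X/(-201) = -2 + X*(-1/201) = -2 - X/201)
46635 - W(C) = 46635 - (-2 - 1/201*(-73)) = 46635 - (-2 + 73/201) = 46635 - 1*(-329/201) = 46635 + 329/201 = 9373964/201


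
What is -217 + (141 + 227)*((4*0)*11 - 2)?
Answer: -953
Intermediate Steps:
-217 + (141 + 227)*((4*0)*11 - 2) = -217 + 368*(0*11 - 2) = -217 + 368*(0 - 2) = -217 + 368*(-2) = -217 - 736 = -953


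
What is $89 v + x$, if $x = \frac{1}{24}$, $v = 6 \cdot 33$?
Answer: $\frac{422929}{24} \approx 17622.0$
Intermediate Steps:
$v = 198$
$x = \frac{1}{24} \approx 0.041667$
$89 v + x = 89 \cdot 198 + \frac{1}{24} = 17622 + \frac{1}{24} = \frac{422929}{24}$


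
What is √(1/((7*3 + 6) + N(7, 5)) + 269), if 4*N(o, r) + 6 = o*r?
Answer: √5049409/137 ≈ 16.402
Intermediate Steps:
N(o, r) = -3/2 + o*r/4 (N(o, r) = -3/2 + (o*r)/4 = -3/2 + o*r/4)
√(1/((7*3 + 6) + N(7, 5)) + 269) = √(1/((7*3 + 6) + (-3/2 + (¼)*7*5)) + 269) = √(1/((21 + 6) + (-3/2 + 35/4)) + 269) = √(1/(27 + 29/4) + 269) = √(1/(137/4) + 269) = √(4/137 + 269) = √(36857/137) = √5049409/137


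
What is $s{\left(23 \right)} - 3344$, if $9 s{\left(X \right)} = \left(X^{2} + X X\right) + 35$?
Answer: $- \frac{29003}{9} \approx -3222.6$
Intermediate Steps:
$s{\left(X \right)} = \frac{35}{9} + \frac{2 X^{2}}{9}$ ($s{\left(X \right)} = \frac{\left(X^{2} + X X\right) + 35}{9} = \frac{\left(X^{2} + X^{2}\right) + 35}{9} = \frac{2 X^{2} + 35}{9} = \frac{35 + 2 X^{2}}{9} = \frac{35}{9} + \frac{2 X^{2}}{9}$)
$s{\left(23 \right)} - 3344 = \left(\frac{35}{9} + \frac{2 \cdot 23^{2}}{9}\right) - 3344 = \left(\frac{35}{9} + \frac{2}{9} \cdot 529\right) - 3344 = \left(\frac{35}{9} + \frac{1058}{9}\right) - 3344 = \frac{1093}{9} - 3344 = - \frac{29003}{9}$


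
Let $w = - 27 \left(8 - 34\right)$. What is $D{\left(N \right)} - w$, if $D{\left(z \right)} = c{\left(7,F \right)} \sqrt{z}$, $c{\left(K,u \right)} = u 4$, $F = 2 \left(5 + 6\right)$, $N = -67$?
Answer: $-702 + 88 i \sqrt{67} \approx -702.0 + 720.31 i$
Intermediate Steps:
$w = 702$ ($w = \left(-27\right) \left(-26\right) = 702$)
$F = 22$ ($F = 2 \cdot 11 = 22$)
$c{\left(K,u \right)} = 4 u$
$D{\left(z \right)} = 88 \sqrt{z}$ ($D{\left(z \right)} = 4 \cdot 22 \sqrt{z} = 88 \sqrt{z}$)
$D{\left(N \right)} - w = 88 \sqrt{-67} - 702 = 88 i \sqrt{67} - 702 = -702 + 88 i \sqrt{67}$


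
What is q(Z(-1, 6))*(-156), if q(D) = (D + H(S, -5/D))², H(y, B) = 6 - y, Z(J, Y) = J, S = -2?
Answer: -7644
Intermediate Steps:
q(D) = (8 + D)² (q(D) = (D + (6 - 1*(-2)))² = (D + (6 + 2))² = (D + 8)² = (8 + D)²)
q(Z(-1, 6))*(-156) = (8 - 1)²*(-156) = 7²*(-156) = 49*(-156) = -7644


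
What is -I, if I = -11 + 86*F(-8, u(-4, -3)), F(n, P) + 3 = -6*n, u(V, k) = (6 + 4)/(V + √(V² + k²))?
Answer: -3859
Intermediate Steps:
u(V, k) = 10/(V + √(V² + k²))
F(n, P) = -3 - 6*n
I = 3859 (I = -11 + 86*(-3 - 6*(-8)) = -11 + 86*(-3 + 48) = -11 + 86*45 = -11 + 3870 = 3859)
-I = -1*3859 = -3859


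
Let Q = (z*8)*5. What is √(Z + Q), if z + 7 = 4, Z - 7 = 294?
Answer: √181 ≈ 13.454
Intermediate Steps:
Z = 301 (Z = 7 + 294 = 301)
z = -3 (z = -7 + 4 = -3)
Q = -120 (Q = -3*8*5 = -24*5 = -120)
√(Z + Q) = √(301 - 120) = √181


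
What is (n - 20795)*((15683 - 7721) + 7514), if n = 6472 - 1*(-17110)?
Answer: 43131612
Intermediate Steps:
n = 23582 (n = 6472 + 17110 = 23582)
(n - 20795)*((15683 - 7721) + 7514) = (23582 - 20795)*((15683 - 7721) + 7514) = 2787*(7962 + 7514) = 2787*15476 = 43131612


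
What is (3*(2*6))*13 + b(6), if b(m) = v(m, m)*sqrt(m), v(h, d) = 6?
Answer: 468 + 6*sqrt(6) ≈ 482.70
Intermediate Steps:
b(m) = 6*sqrt(m)
(3*(2*6))*13 + b(6) = (3*(2*6))*13 + 6*sqrt(6) = (3*12)*13 + 6*sqrt(6) = 36*13 + 6*sqrt(6) = 468 + 6*sqrt(6)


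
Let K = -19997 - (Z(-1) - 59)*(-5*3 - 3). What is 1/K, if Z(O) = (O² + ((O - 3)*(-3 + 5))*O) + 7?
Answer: -1/20771 ≈ -4.8144e-5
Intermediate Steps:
Z(O) = 7 + O² + O*(-6 + 2*O) (Z(O) = (O² + ((-3 + O)*2)*O) + 7 = (O² + (-6 + 2*O)*O) + 7 = (O² + O*(-6 + 2*O)) + 7 = 7 + O² + O*(-6 + 2*O))
K = -20771 (K = -19997 - ((7 - 6*(-1) + 3*(-1)²) - 59)*(-5*3 - 3) = -19997 - ((7 + 6 + 3*1) - 59)*(-15 - 3) = -19997 - ((7 + 6 + 3) - 59)*(-18) = -19997 - (16 - 59)*(-18) = -19997 - (-43)*(-18) = -19997 - 1*774 = -19997 - 774 = -20771)
1/K = 1/(-20771) = -1/20771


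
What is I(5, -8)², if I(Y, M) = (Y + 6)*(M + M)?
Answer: 30976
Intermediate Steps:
I(Y, M) = 2*M*(6 + Y) (I(Y, M) = (6 + Y)*(2*M) = 2*M*(6 + Y))
I(5, -8)² = (2*(-8)*(6 + 5))² = (2*(-8)*11)² = (-176)² = 30976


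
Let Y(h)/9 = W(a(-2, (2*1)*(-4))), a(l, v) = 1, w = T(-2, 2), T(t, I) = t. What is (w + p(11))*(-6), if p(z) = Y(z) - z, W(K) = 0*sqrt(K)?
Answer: 78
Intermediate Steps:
w = -2
W(K) = 0
Y(h) = 0 (Y(h) = 9*0 = 0)
p(z) = -z (p(z) = 0 - z = -z)
(w + p(11))*(-6) = (-2 - 1*11)*(-6) = (-2 - 11)*(-6) = -13*(-6) = 78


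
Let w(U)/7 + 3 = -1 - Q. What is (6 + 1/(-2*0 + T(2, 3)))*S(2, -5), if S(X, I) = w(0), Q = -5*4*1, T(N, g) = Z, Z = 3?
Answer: 2128/3 ≈ 709.33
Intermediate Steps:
T(N, g) = 3
Q = -20 (Q = -20*1 = -20)
w(U) = 112 (w(U) = -21 + 7*(-1 - 1*(-20)) = -21 + 7*(-1 + 20) = -21 + 7*19 = -21 + 133 = 112)
S(X, I) = 112
(6 + 1/(-2*0 + T(2, 3)))*S(2, -5) = (6 + 1/(-2*0 + 3))*112 = (6 + 1/(0 + 3))*112 = (6 + 1/3)*112 = (19/3)*112 = 2128/3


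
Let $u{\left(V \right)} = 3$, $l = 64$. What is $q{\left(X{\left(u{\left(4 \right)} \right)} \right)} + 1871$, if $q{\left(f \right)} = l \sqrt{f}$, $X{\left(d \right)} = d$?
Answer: $1871 + 64 \sqrt{3} \approx 1981.9$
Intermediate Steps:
$q{\left(f \right)} = 64 \sqrt{f}$
$q{\left(X{\left(u{\left(4 \right)} \right)} \right)} + 1871 = 64 \sqrt{3} + 1871 = 1871 + 64 \sqrt{3}$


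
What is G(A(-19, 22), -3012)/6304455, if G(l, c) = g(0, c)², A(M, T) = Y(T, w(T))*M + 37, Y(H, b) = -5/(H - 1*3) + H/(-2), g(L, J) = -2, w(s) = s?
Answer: 4/6304455 ≈ 6.3447e-7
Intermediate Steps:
Y(H, b) = -5/(-3 + H) - H/2 (Y(H, b) = -5/(H - 3) + H*(-½) = -5/(-3 + H) - H/2)
A(M, T) = 37 + M*(-10 - T² + 3*T)/(2*(-3 + T)) (A(M, T) = ((-10 - T² + 3*T)/(2*(-3 + T)))*M + 37 = M*(-10 - T² + 3*T)/(2*(-3 + T)) + 37 = 37 + M*(-10 - T² + 3*T)/(2*(-3 + T)))
G(l, c) = 4 (G(l, c) = (-2)² = 4)
G(A(-19, 22), -3012)/6304455 = 4/6304455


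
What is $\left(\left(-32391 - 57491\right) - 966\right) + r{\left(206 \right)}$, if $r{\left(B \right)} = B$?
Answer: $-90642$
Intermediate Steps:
$\left(\left(-32391 - 57491\right) - 966\right) + r{\left(206 \right)} = \left(\left(-32391 - 57491\right) - 966\right) + 206 = \left(-89882 - 966\right) + 206 = -90848 + 206 = -90642$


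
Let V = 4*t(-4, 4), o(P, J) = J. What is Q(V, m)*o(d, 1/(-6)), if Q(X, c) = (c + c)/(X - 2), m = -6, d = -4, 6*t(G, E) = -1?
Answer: -3/4 ≈ -0.75000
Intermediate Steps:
t(G, E) = -1/6 (t(G, E) = (1/6)*(-1) = -1/6)
V = -2/3 (V = 4*(-1/6) = -2/3 ≈ -0.66667)
Q(X, c) = 2*c/(-2 + X) (Q(X, c) = (2*c)/(-2 + X) = 2*c/(-2 + X))
Q(V, m)*o(d, 1/(-6)) = (2*(-6)/(-2 - 2/3))/(-6) = (2*(-6)/(-8/3))*(-1/6) = (2*(-6)*(-3/8))*(-1/6) = (9/2)*(-1/6) = -3/4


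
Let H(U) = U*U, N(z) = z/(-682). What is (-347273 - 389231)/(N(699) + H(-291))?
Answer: -502295728/57751743 ≈ -8.6975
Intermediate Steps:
N(z) = -z/682 (N(z) = z*(-1/682) = -z/682)
H(U) = U²
(-347273 - 389231)/(N(699) + H(-291)) = (-347273 - 389231)/(-1/682*699 + (-291)²) = -736504/(-699/682 + 84681) = -736504/57751743/682 = -736504*682/57751743 = -502295728/57751743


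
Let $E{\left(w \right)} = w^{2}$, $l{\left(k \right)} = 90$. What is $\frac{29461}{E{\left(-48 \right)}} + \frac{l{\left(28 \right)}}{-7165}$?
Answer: $\frac{42176141}{3301632} \approx 12.774$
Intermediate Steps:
$\frac{29461}{E{\left(-48 \right)}} + \frac{l{\left(28 \right)}}{-7165} = \frac{29461}{\left(-48\right)^{2}} + \frac{90}{-7165} = \frac{29461}{2304} + 90 \left(- \frac{1}{7165}\right) = 29461 \cdot \frac{1}{2304} - \frac{18}{1433} = \frac{29461}{2304} - \frac{18}{1433} = \frac{42176141}{3301632}$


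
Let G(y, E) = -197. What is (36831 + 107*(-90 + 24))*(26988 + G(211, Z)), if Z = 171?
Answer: 797541279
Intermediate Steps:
(36831 + 107*(-90 + 24))*(26988 + G(211, Z)) = (36831 + 107*(-90 + 24))*(26988 - 197) = (36831 + 107*(-66))*26791 = (36831 - 7062)*26791 = 29769*26791 = 797541279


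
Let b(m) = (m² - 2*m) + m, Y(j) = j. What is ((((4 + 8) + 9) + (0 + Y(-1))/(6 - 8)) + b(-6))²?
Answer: 16129/4 ≈ 4032.3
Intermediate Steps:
b(m) = m² - m
((((4 + 8) + 9) + (0 + Y(-1))/(6 - 8)) + b(-6))² = ((((4 + 8) + 9) + (0 - 1)/(6 - 8)) - 6*(-1 - 6))² = (((12 + 9) - 1/(-2)) - 6*(-7))² = ((21 - 1*(-½)) + 42)² = ((21 + ½) + 42)² = (43/2 + 42)² = (127/2)² = 16129/4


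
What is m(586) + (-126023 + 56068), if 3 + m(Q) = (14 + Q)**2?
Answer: 290042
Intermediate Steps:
m(Q) = -3 + (14 + Q)**2
m(586) + (-126023 + 56068) = (-3 + (14 + 586)**2) + (-126023 + 56068) = (-3 + 600**2) - 69955 = (-3 + 360000) - 69955 = 359997 - 69955 = 290042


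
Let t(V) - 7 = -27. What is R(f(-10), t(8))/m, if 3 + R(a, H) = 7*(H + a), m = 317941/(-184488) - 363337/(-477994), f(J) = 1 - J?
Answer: 2910077183376/42471286949 ≈ 68.519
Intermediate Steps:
t(V) = -20 (t(V) = 7 - 27 = -20)
m = -42471286949/44092078536 (m = 317941*(-1/184488) - 363337*(-1/477994) = -317941/184488 + 363337/477994 = -42471286949/44092078536 ≈ -0.96324)
R(a, H) = -3 + 7*H + 7*a (R(a, H) = -3 + 7*(H + a) = -3 + (7*H + 7*a) = -3 + 7*H + 7*a)
R(f(-10), t(8))/m = (-3 + 7*(-20) + 7*(1 - 1*(-10)))/(-42471286949/44092078536) = (-3 - 140 + 7*(1 + 10))*(-44092078536/42471286949) = (-3 - 140 + 7*11)*(-44092078536/42471286949) = (-3 - 140 + 77)*(-44092078536/42471286949) = -66*(-44092078536/42471286949) = 2910077183376/42471286949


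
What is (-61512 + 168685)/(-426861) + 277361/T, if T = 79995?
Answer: 36607096562/11382248565 ≈ 3.2162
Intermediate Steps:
(-61512 + 168685)/(-426861) + 277361/T = (-61512 + 168685)/(-426861) + 277361/79995 = 107173*(-1/426861) + 277361*(1/79995) = -107173/426861 + 277361/79995 = 36607096562/11382248565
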